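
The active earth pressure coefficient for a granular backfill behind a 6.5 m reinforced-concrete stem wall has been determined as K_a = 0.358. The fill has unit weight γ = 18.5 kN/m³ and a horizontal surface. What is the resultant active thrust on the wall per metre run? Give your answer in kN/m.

P = ½ K_a γ H² = 0.5 × 0.358 × 18.5 × 6.5² = 139.9 kN/m.

140 kN/m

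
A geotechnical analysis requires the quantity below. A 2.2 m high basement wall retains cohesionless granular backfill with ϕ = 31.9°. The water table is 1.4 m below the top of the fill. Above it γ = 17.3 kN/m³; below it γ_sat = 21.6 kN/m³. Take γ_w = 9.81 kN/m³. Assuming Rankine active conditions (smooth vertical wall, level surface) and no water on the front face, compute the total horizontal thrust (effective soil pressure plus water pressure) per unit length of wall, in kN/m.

K_a = tan²(45° − φ/2) = 0.3085.
γ' = 21.6 − 9.81 = 11.79 kN/m³. Depth below WT = 0.8 m.
σ'_h at WT = K_a γ d_w = 7.472 kPa; at base = 7.472 + K_a γ' × 0.8 = 10.38 kPa.
P₁ (0–1.4 m) = ½×7.472×1.4 = 5.231. P₂ (1.4–2.2 m) = ½(7.472+10.38)×0.8 = 7.142.
P_w = ½ γ_w h₂² = 0.5×9.81×0.8² = 3.139. Total = 5.231+7.142+3.139 = 15.51 kN/m.

15.5 kN/m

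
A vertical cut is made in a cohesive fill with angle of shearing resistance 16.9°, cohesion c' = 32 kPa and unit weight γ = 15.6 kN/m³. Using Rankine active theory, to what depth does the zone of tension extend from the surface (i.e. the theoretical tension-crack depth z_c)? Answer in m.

5.53 m

K_a = tan²(45° − 16.9°/2) = 0.5495; √K_a = 0.7413.
The active pressure is zero where K_a γ z = 2c√K_a, so z_c = 2c/(γ√K_a) = 2×32/(15.6×0.7413) = 5.534 m.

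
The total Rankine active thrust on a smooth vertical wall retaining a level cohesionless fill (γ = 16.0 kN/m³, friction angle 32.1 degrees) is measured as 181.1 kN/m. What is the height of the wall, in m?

K_a = 0.3060. P_a = ½ K_a γ H² ⇒ H = √(2P_a/(K_a γ)).
H = √(2×181.1/(0.3060×16.0)) = 8.601 m.

8.60 m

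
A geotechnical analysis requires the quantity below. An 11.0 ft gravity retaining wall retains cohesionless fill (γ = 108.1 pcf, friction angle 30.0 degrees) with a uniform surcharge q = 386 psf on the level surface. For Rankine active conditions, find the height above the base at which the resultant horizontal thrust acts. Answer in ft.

K_a = 0.3333.
Triangular part P₁ = ½K_aγH² = 2180 at H/3 = 3.667 ft; rectangular part P₂ = K_a q H = 1415 at H/2 = 5.500 ft.
ȳ = (P₁·3.667 + P₂·5.500)/(P₁+P₂) = 4.388 ft.

4.39 ft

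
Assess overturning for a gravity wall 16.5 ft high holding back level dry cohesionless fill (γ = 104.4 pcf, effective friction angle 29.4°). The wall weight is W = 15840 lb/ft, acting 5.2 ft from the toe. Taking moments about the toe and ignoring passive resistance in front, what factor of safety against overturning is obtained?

3.09

K_a = tan²(45° − 29.4°/2) = 0.3415.
P_a = ½K_aγH² = 0.5×0.3415×104.4×16.5² = 4853 lb/ft, acting at H/3 = 5.500 ft above the base.
Overturning moment M_o = P_a × H/3 = 4853 × 5.500 = 26690.
Resisting moment M_r = W × 5.2 = 15840 × 5.2 = 82370.
FS_overturning = M_r/M_o = 82370/26690 = 3.086.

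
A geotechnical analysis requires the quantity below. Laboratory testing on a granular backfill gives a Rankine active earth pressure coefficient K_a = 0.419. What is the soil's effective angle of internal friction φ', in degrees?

K_a = tan²(45° − φ/2) ⇒ 45° − φ/2 = arctan(√0.419) = 32.92°.
φ = 2(45° − 32.92°) = 24.17°.

24.2°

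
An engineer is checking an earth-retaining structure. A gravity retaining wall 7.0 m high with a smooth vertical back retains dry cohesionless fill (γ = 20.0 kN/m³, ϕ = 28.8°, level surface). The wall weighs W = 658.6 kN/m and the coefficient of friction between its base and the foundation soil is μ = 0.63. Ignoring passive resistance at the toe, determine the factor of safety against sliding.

K_a = tan²(45° − 28.8°/2) = 0.3498.
P_a = ½K_aγH² = 0.5×0.3498×20.0×7.0² = 171.4 kN/m, acting at H/3 = 2.333 m above the base.
FS_sliding = μW / P_a = 0.63×658.6 / 171.4 = 2.421.

2.42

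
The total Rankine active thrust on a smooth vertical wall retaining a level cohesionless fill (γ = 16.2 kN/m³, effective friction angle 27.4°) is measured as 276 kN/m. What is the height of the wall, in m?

9.60 m

K_a = 0.3697. P_a = ½ K_a γ H² ⇒ H = √(2P_a/(K_a γ)).
H = √(2×276/(0.3697×16.2)) = 9.601 m.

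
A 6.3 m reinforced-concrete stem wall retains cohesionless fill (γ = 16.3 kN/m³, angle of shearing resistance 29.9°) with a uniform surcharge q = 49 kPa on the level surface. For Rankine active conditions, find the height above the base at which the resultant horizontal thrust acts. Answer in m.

K_a = 0.3347.
Triangular part P₁ = ½K_aγH² = 108.3 at H/3 = 2.100 m; rectangular part P₂ = K_a q H = 103.3 at H/2 = 3.150 m.
ȳ = (P₁·2.100 + P₂·3.150)/(P₁+P₂) = 2.613 m.

2.61 m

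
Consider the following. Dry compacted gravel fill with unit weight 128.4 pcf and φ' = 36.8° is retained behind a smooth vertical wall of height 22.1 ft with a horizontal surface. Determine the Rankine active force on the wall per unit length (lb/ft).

7860 lb/ft

K_a = tan²(45° − φ/2) = 0.2508.
P_a = ½ K_a γ H² = 0.5 × 0.2508 × 128.4 × 22.1² = 7863 lb/ft.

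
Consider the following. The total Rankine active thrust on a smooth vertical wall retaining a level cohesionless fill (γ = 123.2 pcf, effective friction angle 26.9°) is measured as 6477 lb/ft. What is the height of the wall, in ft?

K_a = 0.3770. P_a = ½ K_a γ H² ⇒ H = √(2P_a/(K_a γ)).
H = √(2×6477/(0.3770×123.2)) = 16.70 ft.

16.7 ft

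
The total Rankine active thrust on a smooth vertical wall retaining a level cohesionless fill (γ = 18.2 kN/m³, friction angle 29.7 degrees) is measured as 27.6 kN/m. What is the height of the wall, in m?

3.00 m

K_a = 0.3374. P_a = ½ K_a γ H² ⇒ H = √(2P_a/(K_a γ)).
H = √(2×27.6/(0.3374×18.2)) = 2.998 m.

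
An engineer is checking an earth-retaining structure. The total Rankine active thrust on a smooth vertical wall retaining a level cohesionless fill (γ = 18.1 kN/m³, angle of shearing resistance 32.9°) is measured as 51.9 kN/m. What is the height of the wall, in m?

K_a = 0.2960. P_a = ½ K_a γ H² ⇒ H = √(2P_a/(K_a γ)).
H = √(2×51.9/(0.2960×18.1)) = 4.401 m.

4.40 m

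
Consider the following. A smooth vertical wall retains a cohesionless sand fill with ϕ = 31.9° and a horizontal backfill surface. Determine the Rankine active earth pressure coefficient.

K_a = tan²(45° − φ/2) = tan²(29.05°) = 0.3085.

0.309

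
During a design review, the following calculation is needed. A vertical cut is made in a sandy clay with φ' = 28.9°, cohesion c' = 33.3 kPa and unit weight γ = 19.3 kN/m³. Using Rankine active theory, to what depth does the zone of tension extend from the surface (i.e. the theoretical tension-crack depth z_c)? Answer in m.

K_a = tan²(45° − 28.9°/2) = 0.3484; √K_a = 0.5902.
The active pressure is zero where K_a γ z = 2c√K_a, so z_c = 2c/(γ√K_a) = 2×33.3/(19.3×0.5902) = 5.847 m.

5.85 m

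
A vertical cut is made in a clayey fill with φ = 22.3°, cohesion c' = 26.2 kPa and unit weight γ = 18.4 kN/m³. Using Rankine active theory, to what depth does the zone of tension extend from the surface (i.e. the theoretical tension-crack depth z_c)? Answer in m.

K_a = tan²(45° − 22.3°/2) = 0.4498; √K_a = 0.6707.
The active pressure is zero where K_a γ z = 2c√K_a, so z_c = 2c/(γ√K_a) = 2×26.2/(18.4×0.6707) = 4.246 m.

4.25 m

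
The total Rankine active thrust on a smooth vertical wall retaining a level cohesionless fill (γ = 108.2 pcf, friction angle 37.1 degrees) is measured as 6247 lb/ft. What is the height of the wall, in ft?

K_a = 0.2475. P_a = ½ K_a γ H² ⇒ H = √(2P_a/(K_a γ)).
H = √(2×6247/(0.2475×108.2)) = 21.60 ft.

21.6 ft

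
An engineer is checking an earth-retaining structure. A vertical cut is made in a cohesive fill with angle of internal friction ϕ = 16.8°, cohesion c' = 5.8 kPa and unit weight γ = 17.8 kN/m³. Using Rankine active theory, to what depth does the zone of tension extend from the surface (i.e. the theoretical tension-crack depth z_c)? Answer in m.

K_a = tan²(45° − 16.8°/2) = 0.5516; √K_a = 0.7427.
The active pressure is zero where K_a γ z = 2c√K_a, so z_c = 2c/(γ√K_a) = 2×5.8/(17.8×0.7427) = 0.8775 m.

0.877 m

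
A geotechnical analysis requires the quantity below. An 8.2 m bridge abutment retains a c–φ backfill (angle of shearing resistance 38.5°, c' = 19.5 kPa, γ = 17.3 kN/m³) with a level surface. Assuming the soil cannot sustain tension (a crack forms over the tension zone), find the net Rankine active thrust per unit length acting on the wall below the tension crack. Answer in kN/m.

K_a = 0.2327; √K_a = 0.4823.
Tension-crack depth z_c = 2c/(γ√K_a) = 2×19.5/(17.3×0.4823) = 4.674 m.
σ_a at base = K_a γ H − 2c√K_a = 0.2327×17.3×8.2 − 2×19.5×0.4823 = 14.19 kPa.
P_a = ½ × 14.19 × (H − z_c) = 0.5×14.19×3.526 = 25.02 kN/m.

25.0 kN/m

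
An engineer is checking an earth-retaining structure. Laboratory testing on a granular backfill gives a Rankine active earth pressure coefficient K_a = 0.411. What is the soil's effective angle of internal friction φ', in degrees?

K_a = tan²(45° − φ/2) ⇒ 45° − φ/2 = arctan(√0.411) = 32.66°.
φ = 2(45° − 32.66°) = 24.67°.

24.7°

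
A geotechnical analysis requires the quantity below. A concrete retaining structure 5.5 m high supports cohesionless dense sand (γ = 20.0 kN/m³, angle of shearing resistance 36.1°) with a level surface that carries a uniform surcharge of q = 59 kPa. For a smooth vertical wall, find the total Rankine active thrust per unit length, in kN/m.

162 kN/m

K_a = tan²(45° − φ/2) = 0.2585.
Soil triangle: ½ K_a γ H² = 0.5×0.2585×20.0×5.5² = 78.20 kN/m.
Surcharge rectangle: K_a q H = 0.2585×59×5.5 = 83.88 kN/m.
Total = 78.20 + 83.88 = 162.1 kN/m.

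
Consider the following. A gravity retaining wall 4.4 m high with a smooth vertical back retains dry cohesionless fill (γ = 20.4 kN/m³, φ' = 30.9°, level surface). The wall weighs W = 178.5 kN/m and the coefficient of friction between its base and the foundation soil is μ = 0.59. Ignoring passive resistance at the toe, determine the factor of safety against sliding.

K_a = tan²(45° − 30.9°/2) = 0.3214.
P_a = ½K_aγH² = 0.5×0.3214×20.4×4.4² = 63.47 kN/m, acting at H/3 = 1.467 m above the base.
FS_sliding = μW / P_a = 0.59×178.5 / 63.47 = 1.659.

1.66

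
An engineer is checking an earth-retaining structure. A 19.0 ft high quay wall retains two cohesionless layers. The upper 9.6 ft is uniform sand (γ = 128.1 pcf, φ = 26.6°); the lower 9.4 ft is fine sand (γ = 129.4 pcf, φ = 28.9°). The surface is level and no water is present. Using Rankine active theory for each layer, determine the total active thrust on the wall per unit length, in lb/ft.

8270 lb/ft

K_a1 = tan²(45°−26.6°/2) = 0.3814; K_a2 = tan²(45°−28.9°/2) = 0.3484.
Layer 1: σ at base = K_a1 γ₁ h₁ = 469.1 psf; P₁ = ½×469.1×9.6 = 2252.
Layer 2: σ_v at top = γ₁h₁ = 1230; σ_h top = K_a2×1230 = 428.4; σ_h base = K_a2×(1230+129.4×9.4) = 852.1.
P₂ = ½(428.4+852.1)×9.4 = 6019. Total P_a = 2252+6019 = 8270 lb/ft.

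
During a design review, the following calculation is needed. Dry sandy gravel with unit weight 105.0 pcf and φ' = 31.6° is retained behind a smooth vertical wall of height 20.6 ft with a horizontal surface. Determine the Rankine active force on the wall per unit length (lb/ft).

6960 lb/ft

K_a = tan²(45° − φ/2) = 0.3123.
P_a = ½ K_a γ H² = 0.5 × 0.3123 × 105.0 × 20.6² = 6959 lb/ft.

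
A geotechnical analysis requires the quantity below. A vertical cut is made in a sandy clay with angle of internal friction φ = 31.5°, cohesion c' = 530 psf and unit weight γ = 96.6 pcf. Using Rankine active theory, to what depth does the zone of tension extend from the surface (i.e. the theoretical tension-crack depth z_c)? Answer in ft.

19.6 ft

K_a = tan²(45° − 31.5°/2) = 0.3136; √K_a = 0.5600.
The active pressure is zero where K_a γ z = 2c√K_a, so z_c = 2c/(γ√K_a) = 2×530/(96.6×0.5600) = 19.59 ft.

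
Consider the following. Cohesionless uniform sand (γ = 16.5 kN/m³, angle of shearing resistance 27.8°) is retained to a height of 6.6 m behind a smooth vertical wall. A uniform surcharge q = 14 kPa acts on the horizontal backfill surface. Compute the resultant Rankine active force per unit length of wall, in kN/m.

164 kN/m

K_a = tan²(45° − φ/2) = 0.3639.
Soil triangle: ½ K_a γ H² = 0.5×0.3639×16.5×6.6² = 130.8 kN/m.
Surcharge rectangle: K_a q H = 0.3639×14×6.6 = 33.62 kN/m.
Total = 130.8 + 33.62 = 164.4 kN/m.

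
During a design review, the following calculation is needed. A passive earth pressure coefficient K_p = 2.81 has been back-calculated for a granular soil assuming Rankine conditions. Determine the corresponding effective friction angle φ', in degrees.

K_p = (1+sin φ)/(1−sin φ) ⇒ sin φ = (K_p − 1)/(K_p + 1) = 0.4751.
φ = arcsin(0.4751) = 28.36°.

28.4°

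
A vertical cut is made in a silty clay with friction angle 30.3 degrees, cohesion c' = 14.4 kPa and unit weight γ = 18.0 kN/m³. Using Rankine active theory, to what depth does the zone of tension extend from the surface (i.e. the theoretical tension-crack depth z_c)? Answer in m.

K_a = tan²(45° − 30.3°/2) = 0.3293; √K_a = 0.5739.
The active pressure is zero where K_a γ z = 2c√K_a, so z_c = 2c/(γ√K_a) = 2×14.4/(18.0×0.5739) = 2.788 m.

2.79 m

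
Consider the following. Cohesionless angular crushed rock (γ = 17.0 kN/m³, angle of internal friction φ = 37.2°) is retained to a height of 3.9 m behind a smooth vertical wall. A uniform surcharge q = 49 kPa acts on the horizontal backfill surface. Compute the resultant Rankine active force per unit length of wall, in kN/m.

K_a = tan²(45° − φ/2) = 0.2464.
Soil triangle: ½ K_a γ H² = 0.5×0.2464×17.0×3.9² = 31.86 kN/m.
Surcharge rectangle: K_a q H = 0.2464×49×3.9 = 47.09 kN/m.
Total = 31.86 + 47.09 = 78.95 kN/m.

78.9 kN/m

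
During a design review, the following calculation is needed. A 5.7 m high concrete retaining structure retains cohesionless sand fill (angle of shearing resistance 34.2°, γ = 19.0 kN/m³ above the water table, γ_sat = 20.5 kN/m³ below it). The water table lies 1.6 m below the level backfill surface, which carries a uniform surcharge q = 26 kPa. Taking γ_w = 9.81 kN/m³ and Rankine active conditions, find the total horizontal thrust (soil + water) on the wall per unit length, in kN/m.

K_a = tan²(45° − φ/2) = 0.2803.
γ' = 20.5 − 9.81 = 10.69 kN/m³. h₂ = H − d_w = 4.1 m.
σ'_h: at surface K_a·q = 7.289; at WT K_a(q+γd_w) = 15.81; at base K_a(q+γd_w+γ'h₂) = 28.10 kPa.
P₁ = ½(7.289+15.81)×1.6 = 18.48; P₂ = ½(15.81+28.10)×4.1 = 90.01; P_w = ½γ_w h₂² = 82.45.
Total = 18.48+90.01+82.45 = 190.9 kN/m.

191 kN/m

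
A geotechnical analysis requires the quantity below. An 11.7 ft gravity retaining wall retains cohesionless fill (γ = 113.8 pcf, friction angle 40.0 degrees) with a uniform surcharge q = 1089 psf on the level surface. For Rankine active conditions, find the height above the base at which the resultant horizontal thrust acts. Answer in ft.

5.11 ft

K_a = 0.2174.
Triangular part P₁ = ½K_aγH² = 1694 at H/3 = 3.900 ft; rectangular part P₂ = K_a q H = 2771 at H/2 = 5.850 ft.
ȳ = (P₁·3.900 + P₂·5.850)/(P₁+P₂) = 5.110 ft.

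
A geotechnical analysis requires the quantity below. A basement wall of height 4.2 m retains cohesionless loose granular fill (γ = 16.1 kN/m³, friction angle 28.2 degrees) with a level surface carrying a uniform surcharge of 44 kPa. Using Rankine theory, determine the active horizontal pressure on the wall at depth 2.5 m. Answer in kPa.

K_a = (1 − sin φ)/(1 + sin φ) = 0.3582.
σ_v = γz + q = 16.1 × 2.5 + 44 = 84.25 kPa.
σ_h = K_a σ_v = 0.3582 × 84.25 = 30.18 kPa.

30.2 kPa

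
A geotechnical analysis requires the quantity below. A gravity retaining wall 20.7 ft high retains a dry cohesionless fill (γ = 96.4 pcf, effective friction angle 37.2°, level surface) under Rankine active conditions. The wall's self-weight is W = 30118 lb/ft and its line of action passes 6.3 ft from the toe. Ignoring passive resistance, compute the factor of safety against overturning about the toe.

5.40

K_a = tan²(45° − 37.2°/2) = 0.2464.
P_a = ½K_aγH² = 0.5×0.2464×96.4×20.7² = 5089 lb/ft, acting at H/3 = 6.900 ft above the base.
Overturning moment M_o = P_a × H/3 = 5089 × 6.900 = 35120.
Resisting moment M_r = W × 6.3 = 30118 × 6.3 = 189700.
FS_overturning = M_r/M_o = 189700/35120 = 5.403.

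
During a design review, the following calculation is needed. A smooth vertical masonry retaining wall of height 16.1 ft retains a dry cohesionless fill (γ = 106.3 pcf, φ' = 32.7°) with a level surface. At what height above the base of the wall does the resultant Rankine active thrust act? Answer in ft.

K_a = 0.2985.
The pressure distribution is triangular, so the resultant acts at H/3 above the base = 16.1/3 = 5.367 ft.

5.37 ft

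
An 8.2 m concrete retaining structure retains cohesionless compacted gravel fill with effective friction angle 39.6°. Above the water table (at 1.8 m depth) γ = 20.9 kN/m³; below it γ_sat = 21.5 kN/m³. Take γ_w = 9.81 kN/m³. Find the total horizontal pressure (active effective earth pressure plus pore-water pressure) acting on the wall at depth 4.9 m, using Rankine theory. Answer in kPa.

K_a = (1 − sin φ)/(1 + sin φ) = 0.2214.
γ' = 21.5 − 9.81 = 11.69 kN/m³.
Effective vertical stress at 4.9 m: σ'_v = 20.9×1.8 + 11.69×3.10 = 73.86 kPa.
σ'_h = K_a σ'_v = 0.2214 × 73.86 = 16.35 kPa; u = γ_w × 3.10 = 30.41 kPa.
Total σ_h = 16.35 + 30.41 = 46.77 kPa.

46.8 kPa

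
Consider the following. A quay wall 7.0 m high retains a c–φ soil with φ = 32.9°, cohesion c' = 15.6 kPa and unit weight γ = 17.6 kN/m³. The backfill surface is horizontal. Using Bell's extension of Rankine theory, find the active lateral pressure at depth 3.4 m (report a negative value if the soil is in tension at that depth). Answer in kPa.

K_a = (1 − sin φ)/(1 + sin φ) = 0.2960.
σ_a = K_a γ z − 2c√K_a = 0.2960×17.6×3.4 − 2×15.6×0.5441 = 0.7389 kPa.

0.739 kPa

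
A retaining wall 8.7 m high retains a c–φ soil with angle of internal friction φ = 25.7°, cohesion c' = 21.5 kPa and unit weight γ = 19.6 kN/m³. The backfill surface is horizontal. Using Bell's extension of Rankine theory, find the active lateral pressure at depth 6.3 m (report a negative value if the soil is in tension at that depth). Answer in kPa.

K_a = (1 − sin φ)/(1 + sin φ) = 0.3950.
σ_a = K_a γ z − 2c√K_a = 0.3950×19.6×6.3 − 2×21.5×0.6285 = 21.75 kPa.

21.8 kPa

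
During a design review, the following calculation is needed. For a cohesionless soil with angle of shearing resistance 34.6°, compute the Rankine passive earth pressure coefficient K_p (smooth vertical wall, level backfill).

K_p = (1 + sin φ)/(1 − sin φ) = tan²(45° + 34.6°/2) = 3.628.

3.63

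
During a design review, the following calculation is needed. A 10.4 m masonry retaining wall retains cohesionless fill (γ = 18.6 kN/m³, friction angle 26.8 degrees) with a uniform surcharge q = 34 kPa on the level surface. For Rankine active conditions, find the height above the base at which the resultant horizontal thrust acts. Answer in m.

K_a = 0.3785.
Triangular part P₁ = ½K_aγH² = 380.7 at H/3 = 3.467 m; rectangular part P₂ = K_a q H = 133.8 at H/2 = 5.200 m.
ȳ = (P₁·3.467 + P₂·5.200)/(P₁+P₂) = 3.918 m.

3.92 m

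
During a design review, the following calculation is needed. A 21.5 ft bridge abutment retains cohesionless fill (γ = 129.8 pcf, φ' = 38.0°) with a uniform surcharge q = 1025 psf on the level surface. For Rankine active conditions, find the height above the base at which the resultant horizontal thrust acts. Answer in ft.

K_a = 0.2379.
Triangular part P₁ = ½K_aγH² = 7136 at H/3 = 7.167 ft; rectangular part P₂ = K_a q H = 5242 at H/2 = 10.75 ft.
ȳ = (P₁·7.167 + P₂·10.75)/(P₁+P₂) = 8.684 ft.

8.68 ft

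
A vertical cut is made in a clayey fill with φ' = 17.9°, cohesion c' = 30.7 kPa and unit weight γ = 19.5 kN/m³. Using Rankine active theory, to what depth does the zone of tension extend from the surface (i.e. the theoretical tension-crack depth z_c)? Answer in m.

K_a = tan²(45° − 17.9°/2) = 0.5298; √K_a = 0.7279.
The active pressure is zero where K_a γ z = 2c√K_a, so z_c = 2c/(γ√K_a) = 2×30.7/(19.5×0.7279) = 4.326 m.

4.33 m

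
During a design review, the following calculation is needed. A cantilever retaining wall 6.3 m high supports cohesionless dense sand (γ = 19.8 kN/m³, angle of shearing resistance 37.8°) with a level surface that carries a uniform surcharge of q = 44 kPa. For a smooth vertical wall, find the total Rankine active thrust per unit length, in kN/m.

161 kN/m

K_a = tan²(45° − φ/2) = 0.2400.
Soil triangle: ½ K_a γ H² = 0.5×0.2400×19.8×6.3² = 94.30 kN/m.
Surcharge rectangle: K_a q H = 0.2400×44×6.3 = 66.53 kN/m.
Total = 94.30 + 66.53 = 160.8 kN/m.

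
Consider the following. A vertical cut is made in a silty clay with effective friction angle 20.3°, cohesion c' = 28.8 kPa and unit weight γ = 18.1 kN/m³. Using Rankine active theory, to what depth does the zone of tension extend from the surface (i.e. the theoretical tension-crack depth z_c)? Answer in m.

4.57 m

K_a = tan²(45° − 20.3°/2) = 0.4849; √K_a = 0.6963.
The active pressure is zero where K_a γ z = 2c√K_a, so z_c = 2c/(γ√K_a) = 2×28.8/(18.1×0.6963) = 4.570 m.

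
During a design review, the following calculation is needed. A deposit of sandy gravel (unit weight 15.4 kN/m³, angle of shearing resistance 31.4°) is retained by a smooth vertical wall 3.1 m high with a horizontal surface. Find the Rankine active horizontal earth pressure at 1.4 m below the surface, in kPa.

K_a = (1 − sin φ)/(1 + sin φ) = 0.3149.
σ_h = K_a γ z = 0.3149 × 15.4 × 1.4 = 6.790 kPa.

6.79 kPa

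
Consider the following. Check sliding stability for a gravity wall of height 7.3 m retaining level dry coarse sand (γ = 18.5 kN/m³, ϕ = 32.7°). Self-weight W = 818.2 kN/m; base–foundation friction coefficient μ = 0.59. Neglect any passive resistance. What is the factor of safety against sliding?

K_a = tan²(45° − 32.7°/2) = 0.2985.
P_a = ½K_aγH² = 0.5×0.2985×18.5×7.3² = 147.1 kN/m, acting at H/3 = 2.433 m above the base.
FS_sliding = μW / P_a = 0.59×818.2 / 147.1 = 3.281.

3.28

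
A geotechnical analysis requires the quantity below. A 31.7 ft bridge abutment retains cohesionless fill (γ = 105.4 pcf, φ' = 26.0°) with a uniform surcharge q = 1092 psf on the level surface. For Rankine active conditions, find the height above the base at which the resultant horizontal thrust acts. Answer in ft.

12.7 ft

K_a = 0.3905.
Triangular part P₁ = ½K_aγH² = 20680 at H/3 = 10.57 ft; rectangular part P₂ = K_a q H = 13520 at H/2 = 15.85 ft.
ȳ = (P₁·10.57 + P₂·15.85)/(P₁+P₂) = 12.66 ft.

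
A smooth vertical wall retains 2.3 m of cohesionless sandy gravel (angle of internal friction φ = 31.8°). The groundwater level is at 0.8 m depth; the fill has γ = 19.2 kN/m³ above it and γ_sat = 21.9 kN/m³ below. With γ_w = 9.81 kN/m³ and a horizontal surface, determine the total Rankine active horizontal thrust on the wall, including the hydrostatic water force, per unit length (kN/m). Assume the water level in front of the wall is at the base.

K_a = tan²(45° − φ/2) = 0.3098.
γ' = 21.9 − 9.81 = 12.09 kN/m³. Depth below WT = 1.5 m.
σ'_h at WT = K_a γ d_w = 4.758 kPa; at base = 4.758 + K_a γ' × 1.5 = 10.38 kPa.
P₁ (0–0.8 m) = ½×4.758×0.8 = 1.903. P₂ (0.8–2.3 m) = ½(4.758+10.38)×1.5 = 11.35.
P_w = ½ γ_w h₂² = 0.5×9.81×1.5² = 11.04. Total = 1.903+11.35+11.04 = 24.29 kN/m.

24.3 kN/m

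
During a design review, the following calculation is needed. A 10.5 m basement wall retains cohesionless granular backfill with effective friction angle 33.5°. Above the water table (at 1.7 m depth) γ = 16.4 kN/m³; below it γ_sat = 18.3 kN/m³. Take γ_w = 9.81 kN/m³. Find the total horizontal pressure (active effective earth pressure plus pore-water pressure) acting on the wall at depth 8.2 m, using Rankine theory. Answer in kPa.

87.7 kPa

K_a = (1 − sin φ)/(1 + sin φ) = 0.2887.
γ' = 18.3 − 9.81 = 8.490 kN/m³.
Effective vertical stress at 8.2 m: σ'_v = 16.4×1.7 + 8.490×6.50 = 83.06 kPa.
σ'_h = K_a σ'_v = 0.2887 × 83.06 = 23.98 kPa; u = γ_w × 6.50 = 63.76 kPa.
Total σ_h = 23.98 + 63.76 = 87.75 kPa.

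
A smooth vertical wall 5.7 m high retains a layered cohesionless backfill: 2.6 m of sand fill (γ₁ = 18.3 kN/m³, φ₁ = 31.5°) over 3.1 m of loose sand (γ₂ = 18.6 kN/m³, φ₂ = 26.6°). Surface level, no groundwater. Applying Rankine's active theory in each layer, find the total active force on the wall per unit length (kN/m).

K_a1 = tan²(45°−31.5°/2) = 0.3136; K_a2 = tan²(45°−26.6°/2) = 0.3814.
Layer 1: σ at base = K_a1 γ₁ h₁ = 14.92 kPa; P₁ = ½×14.92×2.6 = 19.40.
Layer 2: σ_v at top = γ₁h₁ = 47.58; σ_h top = K_a2×47.58 = 18.15; σ_h base = K_a2×(47.58+18.6×3.1) = 40.14.
P₂ = ½(18.15+40.14)×3.1 = 90.35. Total P_a = 19.40+90.35 = 109.8 kN/m.

110 kN/m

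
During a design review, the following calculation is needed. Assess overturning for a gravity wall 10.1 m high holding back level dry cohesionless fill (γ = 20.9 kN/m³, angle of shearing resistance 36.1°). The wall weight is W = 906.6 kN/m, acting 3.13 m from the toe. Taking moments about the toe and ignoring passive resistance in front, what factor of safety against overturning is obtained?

3.06

K_a = tan²(45° − 36.1°/2) = 0.2585.
P_a = ½K_aγH² = 0.5×0.2585×20.9×10.1² = 275.6 kN/m, acting at H/3 = 3.367 m above the base.
Overturning moment M_o = P_a × H/3 = 275.6 × 3.367 = 927.7.
Resisting moment M_r = W × 3.13 = 906.6 × 3.13 = 2838.
FS_overturning = M_r/M_o = 2838/927.7 = 3.059.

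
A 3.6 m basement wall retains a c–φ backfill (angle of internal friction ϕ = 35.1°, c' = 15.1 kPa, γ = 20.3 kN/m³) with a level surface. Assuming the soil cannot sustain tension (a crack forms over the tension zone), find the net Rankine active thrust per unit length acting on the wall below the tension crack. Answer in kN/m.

K_a = 0.2698; √K_a = 0.5195.
Tension-crack depth z_c = 2c/(γ√K_a) = 2×15.1/(20.3×0.5195) = 2.864 m.
σ_a at base = K_a γ H − 2c√K_a = 0.2698×20.3×3.6 − 2×15.1×0.5195 = 4.032 kPa.
P_a = ½ × 4.032 × (H − z_c) = 0.5×4.032×0.7361 = 1.484 kN/m.

1.48 kN/m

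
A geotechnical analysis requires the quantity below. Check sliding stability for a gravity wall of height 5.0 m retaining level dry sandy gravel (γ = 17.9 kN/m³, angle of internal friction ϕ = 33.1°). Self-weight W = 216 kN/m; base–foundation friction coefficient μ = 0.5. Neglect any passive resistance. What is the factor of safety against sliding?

K_a = tan²(45° − 33.1°/2) = 0.2936.
P_a = ½K_aγH² = 0.5×0.2936×17.9×5.0² = 65.69 kN/m, acting at H/3 = 1.667 m above the base.
FS_sliding = μW / P_a = 0.5×216 / 65.69 = 1.644.

1.64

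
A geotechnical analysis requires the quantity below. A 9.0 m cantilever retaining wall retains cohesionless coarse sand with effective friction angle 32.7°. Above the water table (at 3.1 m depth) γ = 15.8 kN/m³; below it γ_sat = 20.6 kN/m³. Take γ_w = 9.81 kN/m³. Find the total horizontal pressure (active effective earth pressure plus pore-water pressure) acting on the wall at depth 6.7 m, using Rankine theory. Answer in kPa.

61.5 kPa

K_a = (1 − sin φ)/(1 + sin φ) = 0.2985.
γ' = 20.6 − 9.81 = 10.79 kN/m³.
Effective vertical stress at 6.7 m: σ'_v = 15.8×3.1 + 10.79×3.60 = 87.82 kPa.
σ'_h = K_a σ'_v = 0.2985 × 87.82 = 26.22 kPa; u = γ_w × 3.60 = 35.32 kPa.
Total σ_h = 26.22 + 35.32 = 61.53 kPa.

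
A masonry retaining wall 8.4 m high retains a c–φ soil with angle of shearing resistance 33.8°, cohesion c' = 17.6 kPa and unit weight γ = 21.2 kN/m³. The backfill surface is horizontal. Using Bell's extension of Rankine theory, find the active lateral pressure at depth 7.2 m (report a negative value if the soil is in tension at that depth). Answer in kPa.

24.7 kPa

K_a = (1 − sin φ)/(1 + sin φ) = 0.2851.
σ_a = K_a γ z − 2c√K_a = 0.2851×21.2×7.2 − 2×17.6×0.5340 = 24.72 kPa.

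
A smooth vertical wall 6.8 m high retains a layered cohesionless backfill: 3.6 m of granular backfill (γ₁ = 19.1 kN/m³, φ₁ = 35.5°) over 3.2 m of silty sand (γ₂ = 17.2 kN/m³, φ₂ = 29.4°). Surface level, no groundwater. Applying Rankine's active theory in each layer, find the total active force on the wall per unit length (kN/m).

K_a1 = tan²(45°−35.5°/2) = 0.2653; K_a2 = tan²(45°−29.4°/2) = 0.3415.
Layer 1: σ at base = K_a1 γ₁ h₁ = 18.24 kPa; P₁ = ½×18.24×3.6 = 32.83.
Layer 2: σ_v at top = γ₁h₁ = 68.76; σ_h top = K_a2×68.76 = 23.48; σ_h base = K_a2×(68.76+17.2×3.2) = 42.27.
P₂ = ½(23.48+42.27)×3.2 = 105.2. Total P_a = 32.83+105.2 = 138.0 kN/m.

138 kN/m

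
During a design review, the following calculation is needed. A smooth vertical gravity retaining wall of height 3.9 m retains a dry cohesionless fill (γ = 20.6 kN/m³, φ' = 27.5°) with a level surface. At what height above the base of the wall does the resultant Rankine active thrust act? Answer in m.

K_a = 0.3682.
The pressure distribution is triangular, so the resultant acts at H/3 above the base = 3.9/3 = 1.300 m.

1.30 m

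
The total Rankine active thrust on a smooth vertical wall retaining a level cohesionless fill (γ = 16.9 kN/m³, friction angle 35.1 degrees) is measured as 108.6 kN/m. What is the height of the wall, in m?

6.90 m

K_a = 0.2698. P_a = ½ K_a γ H² ⇒ H = √(2P_a/(K_a γ)).
H = √(2×108.6/(0.2698×16.9)) = 6.901 m.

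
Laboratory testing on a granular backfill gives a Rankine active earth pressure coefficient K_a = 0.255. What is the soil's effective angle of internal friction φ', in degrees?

K_a = tan²(45° − φ/2) ⇒ 45° − φ/2 = arctan(√0.255) = 26.79°.
φ = 2(45° − 26.79°) = 36.41°.

36.4°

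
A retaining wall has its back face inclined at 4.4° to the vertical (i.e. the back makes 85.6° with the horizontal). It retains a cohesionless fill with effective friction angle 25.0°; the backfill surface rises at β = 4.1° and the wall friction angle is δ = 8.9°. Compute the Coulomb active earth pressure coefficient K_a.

0.429

K_a = sin²(α+φ) / [sin²α · sin(α−δ) · (1 + √{sin(φ+δ)sin(φ−β) / (sin(α−δ)sin(α+β))})²].
With α = 85.6°, φ = 25.0°, δ = 8.9°, β = 4.1°: K_a = 0.4295.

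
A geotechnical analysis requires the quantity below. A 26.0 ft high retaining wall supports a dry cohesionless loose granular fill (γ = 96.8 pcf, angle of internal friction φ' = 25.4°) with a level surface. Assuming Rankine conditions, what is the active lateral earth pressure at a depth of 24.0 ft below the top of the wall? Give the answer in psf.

928 psf

K_a = (1 − sin φ)/(1 + sin φ) = 0.3996.
σ_h = K_a γ z = 0.3996 × 96.8 × 24.0 = 928.5 psf.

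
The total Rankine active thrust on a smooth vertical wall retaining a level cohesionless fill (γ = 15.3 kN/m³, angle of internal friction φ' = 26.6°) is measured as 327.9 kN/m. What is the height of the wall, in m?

K_a = 0.3814. P_a = ½ K_a γ H² ⇒ H = √(2P_a/(K_a γ)).
H = √(2×327.9/(0.3814×15.3)) = 10.60 m.

10.6 m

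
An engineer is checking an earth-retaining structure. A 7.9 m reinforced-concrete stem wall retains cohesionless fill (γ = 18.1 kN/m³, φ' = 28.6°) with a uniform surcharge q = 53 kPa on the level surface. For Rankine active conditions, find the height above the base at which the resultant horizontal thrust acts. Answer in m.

K_a = 0.3525.
Triangular part P₁ = ½K_aγH² = 199.1 at H/3 = 2.633 m; rectangular part P₂ = K_a q H = 147.6 at H/2 = 3.950 m.
ȳ = (P₁·2.633 + P₂·3.950)/(P₁+P₂) = 3.194 m.

3.19 m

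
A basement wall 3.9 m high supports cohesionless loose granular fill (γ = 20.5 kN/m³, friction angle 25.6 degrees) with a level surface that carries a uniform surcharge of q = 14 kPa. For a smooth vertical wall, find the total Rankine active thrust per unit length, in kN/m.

83.5 kN/m

K_a = tan²(45° − φ/2) = 0.3966.
Soil triangle: ½ K_a γ H² = 0.5×0.3966×20.5×3.9² = 61.83 kN/m.
Surcharge rectangle: K_a q H = 0.3966×14×3.9 = 21.65 kN/m.
Total = 61.83 + 21.65 = 83.48 kN/m.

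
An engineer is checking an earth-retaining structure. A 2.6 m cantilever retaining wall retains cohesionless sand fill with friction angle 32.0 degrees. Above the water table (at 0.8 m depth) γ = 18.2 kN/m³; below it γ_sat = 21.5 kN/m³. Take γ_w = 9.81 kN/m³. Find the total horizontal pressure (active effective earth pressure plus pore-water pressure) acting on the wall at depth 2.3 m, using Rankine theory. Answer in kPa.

K_a = (1 − sin φ)/(1 + sin φ) = 0.3073.
γ' = 21.5 − 9.81 = 11.69 kN/m³.
Effective vertical stress at 2.3 m: σ'_v = 18.2×0.8 + 11.69×1.50 = 32.09 kPa.
σ'_h = K_a σ'_v = 0.3073 × 32.09 = 9.861 kPa; u = γ_w × 1.50 = 14.71 kPa.
Total σ_h = 9.861 + 14.71 = 24.58 kPa.

24.6 kPa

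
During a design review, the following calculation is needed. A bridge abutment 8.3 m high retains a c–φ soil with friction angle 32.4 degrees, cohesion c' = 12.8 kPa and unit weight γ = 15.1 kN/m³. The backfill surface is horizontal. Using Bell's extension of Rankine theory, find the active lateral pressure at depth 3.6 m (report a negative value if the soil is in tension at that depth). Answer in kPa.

2.36 kPa

K_a = (1 − sin φ)/(1 + sin φ) = 0.3022.
σ_a = K_a γ z − 2c√K_a = 0.3022×15.1×3.6 − 2×12.8×0.5498 = 2.356 kPa.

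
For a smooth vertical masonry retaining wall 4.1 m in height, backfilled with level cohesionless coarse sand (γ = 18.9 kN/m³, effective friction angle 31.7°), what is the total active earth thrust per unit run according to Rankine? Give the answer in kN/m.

K_a = tan²(45° − φ/2) = 0.3111.
P_a = ½ K_a γ H² = 0.5 × 0.3111 × 18.9 × 4.1² = 49.41 kN/m.

49.4 kN/m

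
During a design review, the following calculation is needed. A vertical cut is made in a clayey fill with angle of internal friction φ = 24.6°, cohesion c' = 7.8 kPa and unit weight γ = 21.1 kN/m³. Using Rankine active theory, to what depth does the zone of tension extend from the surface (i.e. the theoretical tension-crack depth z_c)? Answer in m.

K_a = tan²(45° − 24.6°/2) = 0.4121; √K_a = 0.6420.
The active pressure is zero where K_a γ z = 2c√K_a, so z_c = 2c/(γ√K_a) = 2×7.8/(21.1×0.6420) = 1.152 m.

1.15 m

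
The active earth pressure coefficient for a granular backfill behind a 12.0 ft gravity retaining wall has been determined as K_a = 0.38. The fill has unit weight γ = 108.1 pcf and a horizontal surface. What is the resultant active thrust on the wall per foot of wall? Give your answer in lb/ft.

P = ½ K_a γ H² = 0.5 × 0.38 × 108.1 × 12.0² = 2958 lb/ft.

2960 lb/ft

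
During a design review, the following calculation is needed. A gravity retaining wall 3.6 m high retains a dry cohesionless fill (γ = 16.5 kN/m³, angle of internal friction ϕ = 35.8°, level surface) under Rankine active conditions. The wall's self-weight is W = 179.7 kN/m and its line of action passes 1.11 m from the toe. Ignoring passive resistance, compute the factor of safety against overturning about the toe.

5.94

K_a = tan²(45° − 35.8°/2) = 0.2619.
P_a = ½K_aγH² = 0.5×0.2619×16.5×3.6² = 28.00 kN/m, acting at H/3 = 1.200 m above the base.
Overturning moment M_o = P_a × H/3 = 28.00 × 1.200 = 33.60.
Resisting moment M_r = W × 1.11 = 179.7 × 1.11 = 199.5.
FS_overturning = M_r/M_o = 199.5/33.60 = 5.937.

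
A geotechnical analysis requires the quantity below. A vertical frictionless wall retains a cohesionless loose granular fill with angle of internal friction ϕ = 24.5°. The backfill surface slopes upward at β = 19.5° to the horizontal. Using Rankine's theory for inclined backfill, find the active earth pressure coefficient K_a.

K_a = cos β · (cos β − √(cos²β − cos²φ)) / (cos β + √(cos²β − cos²φ)).
cos β = 0.9426, cos φ = 0.9100, √(cos²β − cos²φ) = 0.2461.
K_a = 0.9426 × (0.9426 − 0.2461)/(0.9426 + 0.2461) = 0.5524.

0.552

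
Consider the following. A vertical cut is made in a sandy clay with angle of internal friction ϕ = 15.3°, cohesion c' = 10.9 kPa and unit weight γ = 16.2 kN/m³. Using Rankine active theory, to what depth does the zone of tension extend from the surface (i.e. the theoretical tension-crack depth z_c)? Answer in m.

1.76 m

K_a = tan²(45° − 15.3°/2) = 0.5824; √K_a = 0.7632.
The active pressure is zero where K_a γ z = 2c√K_a, so z_c = 2c/(γ√K_a) = 2×10.9/(16.2×0.7632) = 1.763 m.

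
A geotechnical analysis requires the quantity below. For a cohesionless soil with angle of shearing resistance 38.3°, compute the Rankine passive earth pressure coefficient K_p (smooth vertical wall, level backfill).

4.26

K_p = (1 + sin φ)/(1 − sin φ) = tan²(45° + 38.3°/2) = 4.260.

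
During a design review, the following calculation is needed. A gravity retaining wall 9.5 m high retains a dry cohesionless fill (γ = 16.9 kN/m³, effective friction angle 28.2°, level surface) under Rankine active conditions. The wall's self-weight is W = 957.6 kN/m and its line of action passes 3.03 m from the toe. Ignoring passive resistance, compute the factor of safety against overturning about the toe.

3.35

K_a = tan²(45° − 28.2°/2) = 0.3582.
P_a = ½K_aγH² = 0.5×0.3582×16.9×9.5² = 273.2 kN/m, acting at H/3 = 3.167 m above the base.
Overturning moment M_o = P_a × H/3 = 273.2 × 3.167 = 865.0.
Resisting moment M_r = W × 3.03 = 957.6 × 3.03 = 2902.
FS_overturning = M_r/M_o = 2902/865.0 = 3.354.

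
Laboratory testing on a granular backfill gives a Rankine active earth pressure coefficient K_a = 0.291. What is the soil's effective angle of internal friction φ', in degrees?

33.3°

K_a = tan²(45° − φ/2) ⇒ 45° − φ/2 = arctan(√0.291) = 28.34°.
φ = 2(45° − 28.34°) = 33.31°.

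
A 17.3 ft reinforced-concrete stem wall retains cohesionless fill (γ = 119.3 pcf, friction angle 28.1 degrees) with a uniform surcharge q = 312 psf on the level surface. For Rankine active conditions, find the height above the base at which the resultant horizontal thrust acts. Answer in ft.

K_a = 0.3596.
Triangular part P₁ = ½K_aγH² = 6420 at H/3 = 5.767 ft; rectangular part P₂ = K_a q H = 1941 at H/2 = 8.650 ft.
ȳ = (P₁·5.767 + P₂·8.650)/(P₁+P₂) = 6.436 ft.

6.44 ft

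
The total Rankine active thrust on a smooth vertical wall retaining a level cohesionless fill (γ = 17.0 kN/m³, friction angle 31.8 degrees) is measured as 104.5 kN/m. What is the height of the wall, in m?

K_a = 0.3098. P_a = ½ K_a γ H² ⇒ H = √(2P_a/(K_a γ)).
H = √(2×104.5/(0.3098×17.0)) = 6.300 m.

6.30 m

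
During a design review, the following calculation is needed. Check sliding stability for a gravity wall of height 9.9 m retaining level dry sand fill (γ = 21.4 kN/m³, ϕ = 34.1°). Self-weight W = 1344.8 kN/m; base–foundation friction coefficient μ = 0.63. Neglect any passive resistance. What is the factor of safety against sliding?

K_a = tan²(45° − 34.1°/2) = 0.2815.
P_a = ½K_aγH² = 0.5×0.2815×21.4×9.9² = 295.2 kN/m, acting at H/3 = 3.300 m above the base.
FS_sliding = μW / P_a = 0.63×1344.8 / 295.2 = 2.870.

2.87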